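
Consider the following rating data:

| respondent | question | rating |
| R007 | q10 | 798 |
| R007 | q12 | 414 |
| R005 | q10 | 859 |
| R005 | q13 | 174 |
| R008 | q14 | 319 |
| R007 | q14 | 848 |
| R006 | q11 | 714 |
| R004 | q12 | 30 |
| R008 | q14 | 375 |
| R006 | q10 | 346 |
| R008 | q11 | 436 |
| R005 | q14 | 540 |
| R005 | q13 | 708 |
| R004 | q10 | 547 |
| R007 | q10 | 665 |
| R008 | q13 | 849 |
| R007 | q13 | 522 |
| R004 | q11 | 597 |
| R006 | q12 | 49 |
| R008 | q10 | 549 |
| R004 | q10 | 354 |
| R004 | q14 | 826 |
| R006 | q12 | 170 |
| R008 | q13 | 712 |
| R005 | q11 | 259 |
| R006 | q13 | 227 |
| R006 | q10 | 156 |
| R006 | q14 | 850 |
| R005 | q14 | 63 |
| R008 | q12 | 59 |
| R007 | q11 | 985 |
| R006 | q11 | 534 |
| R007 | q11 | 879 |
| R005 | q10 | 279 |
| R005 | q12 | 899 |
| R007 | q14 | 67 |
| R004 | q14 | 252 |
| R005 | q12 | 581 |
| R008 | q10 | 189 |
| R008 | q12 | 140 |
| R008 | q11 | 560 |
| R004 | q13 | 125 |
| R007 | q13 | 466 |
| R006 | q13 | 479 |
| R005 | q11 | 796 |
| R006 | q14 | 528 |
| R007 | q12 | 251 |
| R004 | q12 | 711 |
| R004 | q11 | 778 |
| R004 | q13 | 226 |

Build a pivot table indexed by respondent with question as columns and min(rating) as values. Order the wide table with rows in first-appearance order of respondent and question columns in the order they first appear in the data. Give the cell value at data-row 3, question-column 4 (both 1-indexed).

With rows in first-appearance order of respondent, row 3 is respondent=R008. question columns in first-appearance order: q10, q12, q13, q14, q11; column 4 is q14.
Long rows with respondent=R008, question=q14: min(319, 375) = 319.

319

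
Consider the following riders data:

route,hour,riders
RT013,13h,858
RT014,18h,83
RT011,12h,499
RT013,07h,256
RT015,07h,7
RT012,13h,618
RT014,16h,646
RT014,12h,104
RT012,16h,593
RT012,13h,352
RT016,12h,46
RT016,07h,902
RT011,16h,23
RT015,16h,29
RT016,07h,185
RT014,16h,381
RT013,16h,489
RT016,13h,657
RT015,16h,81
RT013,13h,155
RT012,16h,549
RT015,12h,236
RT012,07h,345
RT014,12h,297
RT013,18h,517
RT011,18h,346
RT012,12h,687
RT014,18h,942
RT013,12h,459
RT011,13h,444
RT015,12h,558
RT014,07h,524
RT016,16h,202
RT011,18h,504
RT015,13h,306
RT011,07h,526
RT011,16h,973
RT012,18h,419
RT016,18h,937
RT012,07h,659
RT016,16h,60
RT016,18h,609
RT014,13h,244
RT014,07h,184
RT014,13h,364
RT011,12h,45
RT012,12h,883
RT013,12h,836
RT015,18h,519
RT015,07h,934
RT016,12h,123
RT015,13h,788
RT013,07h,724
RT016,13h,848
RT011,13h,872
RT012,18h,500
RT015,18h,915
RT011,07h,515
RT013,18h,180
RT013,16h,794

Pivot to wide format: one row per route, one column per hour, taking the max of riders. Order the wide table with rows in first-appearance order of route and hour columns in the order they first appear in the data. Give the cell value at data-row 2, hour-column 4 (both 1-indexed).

With rows in first-appearance order of route, row 2 is route=RT014. hour columns in first-appearance order: 13h, 18h, 12h, 07h, 16h; column 4 is 07h.
Long rows with route=RT014, hour=07h: max(524, 184) = 524.

524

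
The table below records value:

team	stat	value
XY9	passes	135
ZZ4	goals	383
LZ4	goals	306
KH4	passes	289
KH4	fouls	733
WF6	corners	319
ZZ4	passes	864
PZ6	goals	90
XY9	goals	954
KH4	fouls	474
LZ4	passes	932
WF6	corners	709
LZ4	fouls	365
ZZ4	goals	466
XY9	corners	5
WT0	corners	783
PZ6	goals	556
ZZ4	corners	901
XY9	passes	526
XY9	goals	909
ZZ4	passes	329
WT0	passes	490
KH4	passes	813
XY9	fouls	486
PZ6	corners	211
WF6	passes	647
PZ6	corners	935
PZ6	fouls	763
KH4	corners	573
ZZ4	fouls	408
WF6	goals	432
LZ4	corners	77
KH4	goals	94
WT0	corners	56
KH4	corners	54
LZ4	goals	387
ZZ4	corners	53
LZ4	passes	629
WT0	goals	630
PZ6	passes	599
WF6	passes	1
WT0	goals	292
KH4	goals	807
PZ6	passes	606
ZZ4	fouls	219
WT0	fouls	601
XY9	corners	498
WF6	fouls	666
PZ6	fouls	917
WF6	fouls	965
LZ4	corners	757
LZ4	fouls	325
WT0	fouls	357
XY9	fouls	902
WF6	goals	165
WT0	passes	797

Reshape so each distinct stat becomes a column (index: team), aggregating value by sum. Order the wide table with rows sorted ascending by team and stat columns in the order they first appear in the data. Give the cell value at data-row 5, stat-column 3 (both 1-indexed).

With rows sorted ascending by team, row 5 is team=WT0. stat columns in first-appearance order: passes, goals, fouls, corners; column 3 is fouls.
Long rows with team=WT0, stat=fouls: 601 + 357 = 958.

958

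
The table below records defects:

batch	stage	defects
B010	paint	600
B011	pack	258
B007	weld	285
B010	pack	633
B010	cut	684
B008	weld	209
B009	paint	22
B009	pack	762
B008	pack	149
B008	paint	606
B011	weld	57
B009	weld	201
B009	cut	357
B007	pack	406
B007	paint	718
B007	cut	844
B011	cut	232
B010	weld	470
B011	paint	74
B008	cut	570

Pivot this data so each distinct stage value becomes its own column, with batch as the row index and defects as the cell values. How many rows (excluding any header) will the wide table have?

5

5 distinct batch values → 5 rows.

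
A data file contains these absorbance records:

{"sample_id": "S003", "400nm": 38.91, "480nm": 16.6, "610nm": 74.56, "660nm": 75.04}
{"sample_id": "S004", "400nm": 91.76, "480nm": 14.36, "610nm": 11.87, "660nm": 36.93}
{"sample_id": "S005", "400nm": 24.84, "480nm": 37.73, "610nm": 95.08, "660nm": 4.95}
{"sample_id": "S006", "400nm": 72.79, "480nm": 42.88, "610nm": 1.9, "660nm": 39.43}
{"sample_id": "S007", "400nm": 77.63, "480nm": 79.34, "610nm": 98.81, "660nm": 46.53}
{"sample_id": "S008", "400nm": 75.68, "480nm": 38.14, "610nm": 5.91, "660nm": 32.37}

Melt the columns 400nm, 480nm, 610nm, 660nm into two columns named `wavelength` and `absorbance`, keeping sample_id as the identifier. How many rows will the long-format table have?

6 sample_id values × 4 melted columns = 24 rows.

24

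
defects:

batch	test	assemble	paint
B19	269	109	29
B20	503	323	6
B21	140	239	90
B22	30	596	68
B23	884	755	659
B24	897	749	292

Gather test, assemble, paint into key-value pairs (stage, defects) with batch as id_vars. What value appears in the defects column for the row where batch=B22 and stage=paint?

Unpivoting turns each (batch, wide-column) pair into one long row.
The wide cell at row B22, column paint holds 68, so the long row (B22, paint) has defects=68.

68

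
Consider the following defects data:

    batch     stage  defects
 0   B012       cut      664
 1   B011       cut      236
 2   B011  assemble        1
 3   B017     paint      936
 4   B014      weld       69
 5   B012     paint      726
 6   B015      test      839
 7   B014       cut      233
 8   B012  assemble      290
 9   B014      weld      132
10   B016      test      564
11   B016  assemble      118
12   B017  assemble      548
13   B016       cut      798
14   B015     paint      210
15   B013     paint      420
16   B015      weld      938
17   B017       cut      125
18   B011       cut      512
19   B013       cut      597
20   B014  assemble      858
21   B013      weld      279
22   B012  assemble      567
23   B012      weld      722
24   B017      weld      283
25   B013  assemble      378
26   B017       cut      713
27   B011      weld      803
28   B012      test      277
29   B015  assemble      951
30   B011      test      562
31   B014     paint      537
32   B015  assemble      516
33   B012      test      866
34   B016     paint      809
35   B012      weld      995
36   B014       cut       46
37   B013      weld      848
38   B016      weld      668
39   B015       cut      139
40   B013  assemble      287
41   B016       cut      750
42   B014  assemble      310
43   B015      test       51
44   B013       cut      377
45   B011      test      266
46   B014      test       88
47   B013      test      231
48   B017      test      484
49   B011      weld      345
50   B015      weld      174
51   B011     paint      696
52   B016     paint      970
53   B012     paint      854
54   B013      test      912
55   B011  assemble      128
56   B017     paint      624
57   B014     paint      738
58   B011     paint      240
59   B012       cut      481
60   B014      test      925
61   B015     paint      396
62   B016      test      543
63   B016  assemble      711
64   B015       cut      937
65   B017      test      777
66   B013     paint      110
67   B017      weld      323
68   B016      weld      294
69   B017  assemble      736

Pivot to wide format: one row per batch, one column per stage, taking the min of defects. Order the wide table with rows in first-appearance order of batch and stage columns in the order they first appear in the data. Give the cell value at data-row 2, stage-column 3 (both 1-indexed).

With rows in first-appearance order of batch, row 2 is batch=B011. stage columns in first-appearance order: cut, assemble, paint, weld, test; column 3 is paint.
Long rows with batch=B011, stage=paint: min(696, 240) = 240.

240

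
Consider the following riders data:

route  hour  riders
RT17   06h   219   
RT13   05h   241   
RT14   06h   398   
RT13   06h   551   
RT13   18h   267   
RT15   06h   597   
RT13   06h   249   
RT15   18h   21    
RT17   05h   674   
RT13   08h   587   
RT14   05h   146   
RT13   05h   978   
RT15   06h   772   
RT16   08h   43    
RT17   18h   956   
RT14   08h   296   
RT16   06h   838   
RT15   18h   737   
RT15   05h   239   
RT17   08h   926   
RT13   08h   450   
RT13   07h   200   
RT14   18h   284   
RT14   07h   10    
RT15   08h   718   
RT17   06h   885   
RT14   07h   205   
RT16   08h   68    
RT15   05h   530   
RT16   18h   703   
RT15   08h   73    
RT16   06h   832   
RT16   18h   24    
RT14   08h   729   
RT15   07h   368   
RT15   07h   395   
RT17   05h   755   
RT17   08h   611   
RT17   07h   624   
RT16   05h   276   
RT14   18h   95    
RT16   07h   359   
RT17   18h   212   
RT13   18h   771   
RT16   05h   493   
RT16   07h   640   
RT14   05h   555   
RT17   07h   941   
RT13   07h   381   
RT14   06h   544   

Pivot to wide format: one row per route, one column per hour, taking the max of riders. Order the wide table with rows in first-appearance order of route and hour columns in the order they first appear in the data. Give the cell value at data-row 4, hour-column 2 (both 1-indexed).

With rows in first-appearance order of route, row 4 is route=RT15. hour columns in first-appearance order: 06h, 05h, 18h, 08h, 07h; column 2 is 05h.
Long rows with route=RT15, hour=05h: max(239, 530) = 530.

530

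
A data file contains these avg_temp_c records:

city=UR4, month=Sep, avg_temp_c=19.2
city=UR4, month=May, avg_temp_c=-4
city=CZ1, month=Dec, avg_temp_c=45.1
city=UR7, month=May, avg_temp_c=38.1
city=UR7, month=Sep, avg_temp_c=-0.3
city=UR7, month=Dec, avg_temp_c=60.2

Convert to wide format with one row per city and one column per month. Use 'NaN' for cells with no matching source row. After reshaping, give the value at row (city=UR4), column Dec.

No long-format row has city=UR4 and month=Dec, so the cell is NaN.

NaN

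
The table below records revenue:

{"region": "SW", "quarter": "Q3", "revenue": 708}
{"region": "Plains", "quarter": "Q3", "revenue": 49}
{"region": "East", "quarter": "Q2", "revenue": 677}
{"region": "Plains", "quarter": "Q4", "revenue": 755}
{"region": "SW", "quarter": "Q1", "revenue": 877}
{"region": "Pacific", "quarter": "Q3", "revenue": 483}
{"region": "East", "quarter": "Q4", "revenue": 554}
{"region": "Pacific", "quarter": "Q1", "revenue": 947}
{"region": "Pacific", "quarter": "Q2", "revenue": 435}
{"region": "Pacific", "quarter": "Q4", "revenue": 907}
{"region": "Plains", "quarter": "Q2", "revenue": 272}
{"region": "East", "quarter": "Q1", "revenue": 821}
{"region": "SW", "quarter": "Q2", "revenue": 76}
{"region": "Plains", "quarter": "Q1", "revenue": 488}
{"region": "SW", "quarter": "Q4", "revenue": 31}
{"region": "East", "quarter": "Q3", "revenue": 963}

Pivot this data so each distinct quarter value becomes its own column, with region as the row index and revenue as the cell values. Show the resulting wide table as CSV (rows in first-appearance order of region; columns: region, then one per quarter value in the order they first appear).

Columns: region plus the 4 distinct quarter values (Q3, Q2, Q4, Q1).
For example, row SW column Q3 takes revenue=708 from the long row (SW, Q3).

region,Q3,Q2,Q4,Q1
SW,708,76,31,877
Plains,49,272,755,488
East,963,677,554,821
Pacific,483,435,907,947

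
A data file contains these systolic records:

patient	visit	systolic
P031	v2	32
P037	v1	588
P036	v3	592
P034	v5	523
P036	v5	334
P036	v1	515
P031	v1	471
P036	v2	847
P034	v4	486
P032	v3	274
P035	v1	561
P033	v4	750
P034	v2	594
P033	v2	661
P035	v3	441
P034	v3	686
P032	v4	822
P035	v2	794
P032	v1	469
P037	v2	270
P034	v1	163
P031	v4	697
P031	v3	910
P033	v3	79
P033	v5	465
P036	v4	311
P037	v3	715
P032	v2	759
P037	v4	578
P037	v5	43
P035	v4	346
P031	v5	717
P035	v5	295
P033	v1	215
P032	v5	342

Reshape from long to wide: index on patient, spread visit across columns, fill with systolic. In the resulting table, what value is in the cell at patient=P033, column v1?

Wide layout: rows indexed by patient, columns are the 5 distinct visit values (v2, v1, v3, v5, v4).
Cell (patient=P033, visit=v1) draws from the long row where patient=P033 and visit=v1, which has systolic=215.

215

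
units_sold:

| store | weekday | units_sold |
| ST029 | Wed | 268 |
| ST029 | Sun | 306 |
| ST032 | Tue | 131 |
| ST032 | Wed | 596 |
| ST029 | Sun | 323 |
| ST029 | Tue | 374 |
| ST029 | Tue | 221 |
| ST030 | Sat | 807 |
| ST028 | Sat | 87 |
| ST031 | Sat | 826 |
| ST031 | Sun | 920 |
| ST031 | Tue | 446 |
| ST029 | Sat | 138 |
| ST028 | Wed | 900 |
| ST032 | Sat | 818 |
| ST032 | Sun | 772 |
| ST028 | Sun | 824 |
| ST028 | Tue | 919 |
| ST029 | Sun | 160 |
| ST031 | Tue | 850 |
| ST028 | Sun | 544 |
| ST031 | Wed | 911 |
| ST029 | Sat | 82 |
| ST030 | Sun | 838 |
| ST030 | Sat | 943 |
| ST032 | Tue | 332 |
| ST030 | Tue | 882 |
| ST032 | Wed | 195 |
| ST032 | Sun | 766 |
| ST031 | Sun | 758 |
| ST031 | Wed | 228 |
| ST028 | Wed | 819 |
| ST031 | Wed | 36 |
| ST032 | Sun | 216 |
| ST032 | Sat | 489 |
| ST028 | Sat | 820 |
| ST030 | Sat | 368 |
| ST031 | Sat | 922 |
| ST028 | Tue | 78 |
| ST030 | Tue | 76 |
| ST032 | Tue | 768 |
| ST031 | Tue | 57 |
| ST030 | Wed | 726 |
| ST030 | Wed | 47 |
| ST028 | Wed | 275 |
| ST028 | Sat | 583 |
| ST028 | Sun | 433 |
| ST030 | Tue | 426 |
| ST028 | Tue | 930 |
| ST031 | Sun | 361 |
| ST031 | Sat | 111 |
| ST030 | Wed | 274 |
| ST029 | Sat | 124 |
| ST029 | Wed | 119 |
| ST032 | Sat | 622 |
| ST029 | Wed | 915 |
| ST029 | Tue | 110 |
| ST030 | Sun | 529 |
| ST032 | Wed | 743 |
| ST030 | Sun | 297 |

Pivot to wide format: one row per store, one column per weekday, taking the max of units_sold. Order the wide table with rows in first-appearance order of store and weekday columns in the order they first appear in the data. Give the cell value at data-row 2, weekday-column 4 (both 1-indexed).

With rows in first-appearance order of store, row 2 is store=ST032. weekday columns in first-appearance order: Wed, Sun, Tue, Sat; column 4 is Sat.
Long rows with store=ST032, weekday=Sat: max(818, 489, 622) = 818.

818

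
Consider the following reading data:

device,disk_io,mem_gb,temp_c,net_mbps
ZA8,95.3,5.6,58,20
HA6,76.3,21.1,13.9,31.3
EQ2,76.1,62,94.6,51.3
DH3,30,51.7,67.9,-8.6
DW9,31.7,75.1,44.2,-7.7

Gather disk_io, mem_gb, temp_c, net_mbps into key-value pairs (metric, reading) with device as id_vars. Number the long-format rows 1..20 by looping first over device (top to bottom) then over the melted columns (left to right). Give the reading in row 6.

21.1

20 rows total (5 × 4). Row 6: index ⌊(6-1)/4⌋ = 1 into device → HA6; (6-1) mod 4 = 1 into the melted columns → mem_gb.
So row 6 is (HA6, mem_gb, 21.1); reading = 21.1.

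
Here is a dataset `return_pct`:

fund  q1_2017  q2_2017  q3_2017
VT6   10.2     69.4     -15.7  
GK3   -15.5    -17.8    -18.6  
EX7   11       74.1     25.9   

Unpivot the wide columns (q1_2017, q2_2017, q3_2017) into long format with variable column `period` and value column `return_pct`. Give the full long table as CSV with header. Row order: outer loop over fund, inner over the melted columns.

fund,period,return_pct
VT6,q1_2017,10.2
VT6,q2_2017,69.4
VT6,q3_2017,-15.7
GK3,q1_2017,-15.5
GK3,q2_2017,-17.8
GK3,q3_2017,-18.6
EX7,q1_2017,11
EX7,q2_2017,74.1
EX7,q3_2017,25.9

Each (fund, column) pair becomes one row: 3 × 3 = 9 rows.
For example, (VT6, q1_2017) → return_pct=10.2.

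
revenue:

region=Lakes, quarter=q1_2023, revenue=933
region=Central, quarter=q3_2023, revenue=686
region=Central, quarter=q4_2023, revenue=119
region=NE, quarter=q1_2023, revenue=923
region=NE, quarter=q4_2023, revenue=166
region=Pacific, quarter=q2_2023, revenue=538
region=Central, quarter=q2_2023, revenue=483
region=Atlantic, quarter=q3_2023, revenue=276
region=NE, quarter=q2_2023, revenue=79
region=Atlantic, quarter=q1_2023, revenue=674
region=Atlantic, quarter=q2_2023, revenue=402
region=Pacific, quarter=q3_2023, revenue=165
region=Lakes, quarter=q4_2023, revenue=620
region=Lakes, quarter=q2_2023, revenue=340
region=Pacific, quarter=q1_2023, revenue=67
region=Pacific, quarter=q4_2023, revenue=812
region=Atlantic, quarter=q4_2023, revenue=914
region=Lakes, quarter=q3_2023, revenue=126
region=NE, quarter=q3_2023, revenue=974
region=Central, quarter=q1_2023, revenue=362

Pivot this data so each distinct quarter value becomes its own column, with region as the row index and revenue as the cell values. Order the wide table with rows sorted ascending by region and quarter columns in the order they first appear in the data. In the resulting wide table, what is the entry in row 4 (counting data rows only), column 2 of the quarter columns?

With rows sorted ascending by region, row 4 is region=NE. quarter columns in first-appearance order: q1_2023, q3_2023, q4_2023, q2_2023; column 2 is q3_2023.
Long rows with region=NE, quarter=q3_2023: revenue = 974.

974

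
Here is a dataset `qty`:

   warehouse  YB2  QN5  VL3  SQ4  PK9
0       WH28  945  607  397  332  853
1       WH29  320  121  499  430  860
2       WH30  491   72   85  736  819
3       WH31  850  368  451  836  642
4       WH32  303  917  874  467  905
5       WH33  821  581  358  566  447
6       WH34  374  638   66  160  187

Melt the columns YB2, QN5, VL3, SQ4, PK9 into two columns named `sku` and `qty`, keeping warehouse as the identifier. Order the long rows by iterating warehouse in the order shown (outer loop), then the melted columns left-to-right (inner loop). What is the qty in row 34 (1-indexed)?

160

35 rows total (7 × 5). Row 34: index ⌊(34-1)/5⌋ = 6 into warehouse → WH34; (34-1) mod 5 = 3 into the melted columns → SQ4.
So row 34 is (WH34, SQ4, 160); qty = 160.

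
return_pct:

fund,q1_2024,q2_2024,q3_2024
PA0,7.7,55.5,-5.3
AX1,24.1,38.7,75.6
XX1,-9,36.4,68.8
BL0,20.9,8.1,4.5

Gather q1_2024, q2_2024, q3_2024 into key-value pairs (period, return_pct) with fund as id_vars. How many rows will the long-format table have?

12

4 fund values × 3 melted columns = 12 rows.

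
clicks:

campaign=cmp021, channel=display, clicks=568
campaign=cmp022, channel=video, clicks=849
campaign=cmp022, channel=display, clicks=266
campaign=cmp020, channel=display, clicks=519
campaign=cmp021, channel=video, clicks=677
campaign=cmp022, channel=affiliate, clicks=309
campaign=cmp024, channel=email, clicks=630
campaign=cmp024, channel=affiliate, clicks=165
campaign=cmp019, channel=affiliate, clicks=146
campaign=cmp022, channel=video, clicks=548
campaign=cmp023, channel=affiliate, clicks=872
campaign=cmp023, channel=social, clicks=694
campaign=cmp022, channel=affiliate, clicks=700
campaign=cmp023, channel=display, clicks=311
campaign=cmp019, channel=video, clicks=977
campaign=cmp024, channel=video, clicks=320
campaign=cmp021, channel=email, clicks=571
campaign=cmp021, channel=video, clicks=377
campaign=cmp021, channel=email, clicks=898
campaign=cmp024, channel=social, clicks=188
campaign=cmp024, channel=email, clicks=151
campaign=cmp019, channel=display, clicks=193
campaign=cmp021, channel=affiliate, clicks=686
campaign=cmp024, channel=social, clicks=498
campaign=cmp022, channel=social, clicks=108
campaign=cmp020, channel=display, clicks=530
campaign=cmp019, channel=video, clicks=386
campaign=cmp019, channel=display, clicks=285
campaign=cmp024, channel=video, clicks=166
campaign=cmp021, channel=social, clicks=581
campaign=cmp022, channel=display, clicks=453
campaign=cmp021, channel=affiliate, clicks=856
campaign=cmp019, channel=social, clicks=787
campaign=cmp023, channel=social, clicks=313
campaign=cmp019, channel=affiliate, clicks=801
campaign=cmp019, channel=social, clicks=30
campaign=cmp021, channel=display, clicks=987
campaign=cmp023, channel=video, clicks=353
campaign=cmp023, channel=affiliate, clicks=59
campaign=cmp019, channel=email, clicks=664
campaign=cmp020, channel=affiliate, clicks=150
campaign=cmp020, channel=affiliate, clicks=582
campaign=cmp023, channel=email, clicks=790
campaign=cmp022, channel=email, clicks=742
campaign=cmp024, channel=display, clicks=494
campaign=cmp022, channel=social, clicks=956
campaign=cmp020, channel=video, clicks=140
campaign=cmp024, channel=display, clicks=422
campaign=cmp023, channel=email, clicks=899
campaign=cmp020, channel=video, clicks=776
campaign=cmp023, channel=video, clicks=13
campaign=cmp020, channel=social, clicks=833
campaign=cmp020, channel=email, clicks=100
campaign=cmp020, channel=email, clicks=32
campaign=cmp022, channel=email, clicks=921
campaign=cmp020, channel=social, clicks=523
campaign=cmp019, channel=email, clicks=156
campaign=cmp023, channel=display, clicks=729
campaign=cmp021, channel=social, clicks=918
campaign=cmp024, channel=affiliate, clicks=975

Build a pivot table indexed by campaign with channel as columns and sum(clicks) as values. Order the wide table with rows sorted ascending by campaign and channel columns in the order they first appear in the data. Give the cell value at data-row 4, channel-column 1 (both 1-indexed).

719

With rows sorted ascending by campaign, row 4 is campaign=cmp022. channel columns in first-appearance order: display, video, affiliate, email, social; column 1 is display.
Long rows with campaign=cmp022, channel=display: 266 + 453 = 719.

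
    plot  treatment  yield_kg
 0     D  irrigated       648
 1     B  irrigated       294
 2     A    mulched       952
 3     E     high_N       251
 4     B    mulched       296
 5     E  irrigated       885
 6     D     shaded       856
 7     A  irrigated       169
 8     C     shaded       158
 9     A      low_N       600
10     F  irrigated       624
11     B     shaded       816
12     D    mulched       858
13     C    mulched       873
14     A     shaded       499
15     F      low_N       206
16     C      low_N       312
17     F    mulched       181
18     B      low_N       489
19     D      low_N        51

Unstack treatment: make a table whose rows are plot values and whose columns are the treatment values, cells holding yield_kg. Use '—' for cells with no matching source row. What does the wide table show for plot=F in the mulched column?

The long row with plot=F, treatment=mulched has yield_kg=181.

181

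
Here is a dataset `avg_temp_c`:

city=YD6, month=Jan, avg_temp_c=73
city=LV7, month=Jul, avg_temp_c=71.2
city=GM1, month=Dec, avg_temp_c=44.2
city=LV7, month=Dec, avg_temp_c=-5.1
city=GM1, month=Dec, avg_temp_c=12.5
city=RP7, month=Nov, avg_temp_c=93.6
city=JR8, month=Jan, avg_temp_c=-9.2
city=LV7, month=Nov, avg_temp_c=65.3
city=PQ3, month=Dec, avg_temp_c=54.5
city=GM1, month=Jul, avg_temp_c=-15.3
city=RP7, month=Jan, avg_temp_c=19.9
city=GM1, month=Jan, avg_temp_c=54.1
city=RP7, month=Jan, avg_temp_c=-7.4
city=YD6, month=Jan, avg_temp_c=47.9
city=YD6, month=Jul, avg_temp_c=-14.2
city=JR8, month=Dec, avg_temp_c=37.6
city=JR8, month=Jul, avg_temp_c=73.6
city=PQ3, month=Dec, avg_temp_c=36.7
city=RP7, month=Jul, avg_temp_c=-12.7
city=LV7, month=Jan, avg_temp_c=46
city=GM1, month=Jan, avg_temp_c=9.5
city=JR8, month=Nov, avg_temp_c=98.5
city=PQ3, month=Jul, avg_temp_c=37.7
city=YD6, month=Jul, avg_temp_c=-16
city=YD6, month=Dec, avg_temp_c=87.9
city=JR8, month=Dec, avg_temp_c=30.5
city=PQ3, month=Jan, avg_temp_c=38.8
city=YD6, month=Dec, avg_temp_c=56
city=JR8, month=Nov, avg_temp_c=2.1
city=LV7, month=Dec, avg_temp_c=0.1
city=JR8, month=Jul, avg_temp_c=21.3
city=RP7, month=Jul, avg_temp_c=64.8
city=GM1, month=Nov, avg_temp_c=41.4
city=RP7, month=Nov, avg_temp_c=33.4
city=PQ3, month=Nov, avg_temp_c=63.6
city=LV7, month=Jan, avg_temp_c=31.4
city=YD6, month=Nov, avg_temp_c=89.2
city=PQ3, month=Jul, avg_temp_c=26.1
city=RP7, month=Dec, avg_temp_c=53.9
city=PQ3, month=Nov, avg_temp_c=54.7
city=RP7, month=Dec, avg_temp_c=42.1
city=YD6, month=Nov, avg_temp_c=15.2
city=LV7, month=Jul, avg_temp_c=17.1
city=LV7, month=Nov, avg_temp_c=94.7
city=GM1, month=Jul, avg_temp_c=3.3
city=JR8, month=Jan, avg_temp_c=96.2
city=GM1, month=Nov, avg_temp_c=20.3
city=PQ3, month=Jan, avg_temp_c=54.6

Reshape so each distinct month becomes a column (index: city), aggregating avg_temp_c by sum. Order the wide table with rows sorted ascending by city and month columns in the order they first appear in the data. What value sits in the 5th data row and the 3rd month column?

With rows sorted ascending by city, row 5 is city=RP7. month columns in first-appearance order: Jan, Jul, Dec, Nov; column 3 is Dec.
Long rows with city=RP7, month=Dec: 53.9 + 42.1 = 96.

96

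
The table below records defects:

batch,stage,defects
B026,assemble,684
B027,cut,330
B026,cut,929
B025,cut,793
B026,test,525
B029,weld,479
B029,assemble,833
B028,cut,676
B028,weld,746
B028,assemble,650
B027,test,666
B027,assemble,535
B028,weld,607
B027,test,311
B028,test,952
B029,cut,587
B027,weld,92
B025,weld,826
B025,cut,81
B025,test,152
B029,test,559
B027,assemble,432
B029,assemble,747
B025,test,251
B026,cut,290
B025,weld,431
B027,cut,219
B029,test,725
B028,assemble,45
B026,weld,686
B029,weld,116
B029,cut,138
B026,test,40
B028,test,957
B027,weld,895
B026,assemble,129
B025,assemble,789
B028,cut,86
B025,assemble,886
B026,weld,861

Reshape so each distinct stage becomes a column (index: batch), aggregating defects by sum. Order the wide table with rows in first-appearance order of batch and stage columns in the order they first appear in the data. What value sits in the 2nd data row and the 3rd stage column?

With rows in first-appearance order of batch, row 2 is batch=B027. stage columns in first-appearance order: assemble, cut, test, weld; column 3 is test.
Long rows with batch=B027, stage=test: 666 + 311 = 977.

977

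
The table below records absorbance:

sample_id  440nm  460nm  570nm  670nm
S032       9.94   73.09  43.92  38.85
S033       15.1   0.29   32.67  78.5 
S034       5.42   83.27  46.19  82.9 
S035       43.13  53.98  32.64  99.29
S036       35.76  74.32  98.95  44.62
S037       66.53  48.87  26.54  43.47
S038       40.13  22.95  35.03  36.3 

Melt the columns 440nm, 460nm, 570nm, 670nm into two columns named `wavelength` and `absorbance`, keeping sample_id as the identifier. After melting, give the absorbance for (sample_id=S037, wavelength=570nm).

Unpivoting turns each (sample_id, wide-column) pair into one long row.
The wide cell at row S037, column 570nm holds 26.54, so the long row (S037, 570nm) has absorbance=26.54.

26.54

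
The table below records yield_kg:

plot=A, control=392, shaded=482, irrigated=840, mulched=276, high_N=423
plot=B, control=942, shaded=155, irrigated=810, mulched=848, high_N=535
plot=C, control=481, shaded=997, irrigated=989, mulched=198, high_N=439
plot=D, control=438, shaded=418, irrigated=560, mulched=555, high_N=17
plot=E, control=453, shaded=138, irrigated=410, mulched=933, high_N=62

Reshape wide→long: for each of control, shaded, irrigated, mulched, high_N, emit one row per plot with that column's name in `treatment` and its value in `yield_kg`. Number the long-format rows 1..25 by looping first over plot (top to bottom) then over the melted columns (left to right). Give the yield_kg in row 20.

17

25 rows total (5 × 5). Row 20: index ⌊(20-1)/5⌋ = 3 into plot → D; (20-1) mod 5 = 4 into the melted columns → high_N.
So row 20 is (D, high_N, 17); yield_kg = 17.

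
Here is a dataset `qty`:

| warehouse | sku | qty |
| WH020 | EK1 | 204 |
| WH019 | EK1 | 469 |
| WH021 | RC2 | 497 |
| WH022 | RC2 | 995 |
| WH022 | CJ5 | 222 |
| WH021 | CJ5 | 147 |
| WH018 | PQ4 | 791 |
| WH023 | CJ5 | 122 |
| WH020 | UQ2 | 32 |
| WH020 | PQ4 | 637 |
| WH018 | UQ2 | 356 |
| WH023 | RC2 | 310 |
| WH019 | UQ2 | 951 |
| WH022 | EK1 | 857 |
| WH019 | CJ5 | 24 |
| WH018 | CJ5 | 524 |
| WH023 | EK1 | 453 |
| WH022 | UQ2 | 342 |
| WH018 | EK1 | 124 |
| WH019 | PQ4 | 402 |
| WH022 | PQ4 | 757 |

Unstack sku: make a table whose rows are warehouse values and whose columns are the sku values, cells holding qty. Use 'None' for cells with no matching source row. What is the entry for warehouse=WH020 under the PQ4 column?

The long row with warehouse=WH020, sku=PQ4 has qty=637.

637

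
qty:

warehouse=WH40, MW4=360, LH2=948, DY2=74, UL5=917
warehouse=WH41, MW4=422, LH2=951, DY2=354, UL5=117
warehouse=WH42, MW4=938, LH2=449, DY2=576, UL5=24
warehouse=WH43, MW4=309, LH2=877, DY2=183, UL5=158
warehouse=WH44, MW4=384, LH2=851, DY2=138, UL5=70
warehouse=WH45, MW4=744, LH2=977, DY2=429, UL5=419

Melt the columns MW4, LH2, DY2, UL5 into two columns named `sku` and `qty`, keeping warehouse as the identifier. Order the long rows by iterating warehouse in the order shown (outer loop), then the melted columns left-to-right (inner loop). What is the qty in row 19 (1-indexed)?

138

24 rows total (6 × 4). Row 19: index ⌊(19-1)/4⌋ = 4 into warehouse → WH44; (19-1) mod 4 = 2 into the melted columns → DY2.
So row 19 is (WH44, DY2, 138); qty = 138.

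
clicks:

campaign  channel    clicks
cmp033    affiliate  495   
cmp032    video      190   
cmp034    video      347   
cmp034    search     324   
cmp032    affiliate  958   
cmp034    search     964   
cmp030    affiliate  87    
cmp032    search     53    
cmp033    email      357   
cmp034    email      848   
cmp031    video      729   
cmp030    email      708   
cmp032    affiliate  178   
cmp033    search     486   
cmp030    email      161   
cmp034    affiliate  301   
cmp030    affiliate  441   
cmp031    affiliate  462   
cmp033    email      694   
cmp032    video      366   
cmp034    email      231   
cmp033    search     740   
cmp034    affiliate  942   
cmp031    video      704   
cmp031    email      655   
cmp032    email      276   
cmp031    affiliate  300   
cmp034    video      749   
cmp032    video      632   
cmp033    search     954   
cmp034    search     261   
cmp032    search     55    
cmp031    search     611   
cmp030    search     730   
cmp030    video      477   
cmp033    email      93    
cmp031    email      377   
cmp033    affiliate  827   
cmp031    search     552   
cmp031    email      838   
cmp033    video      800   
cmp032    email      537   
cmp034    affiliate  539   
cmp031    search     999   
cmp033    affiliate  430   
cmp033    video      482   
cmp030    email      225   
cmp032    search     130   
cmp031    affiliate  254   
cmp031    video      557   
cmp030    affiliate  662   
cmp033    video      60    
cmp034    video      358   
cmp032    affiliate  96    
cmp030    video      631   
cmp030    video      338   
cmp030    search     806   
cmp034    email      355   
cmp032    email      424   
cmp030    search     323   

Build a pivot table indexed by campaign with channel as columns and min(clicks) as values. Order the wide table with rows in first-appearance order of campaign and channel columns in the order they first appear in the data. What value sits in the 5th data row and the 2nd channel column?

557

With rows in first-appearance order of campaign, row 5 is campaign=cmp031. channel columns in first-appearance order: affiliate, video, search, email; column 2 is video.
Long rows with campaign=cmp031, channel=video: min(729, 704, 557) = 557.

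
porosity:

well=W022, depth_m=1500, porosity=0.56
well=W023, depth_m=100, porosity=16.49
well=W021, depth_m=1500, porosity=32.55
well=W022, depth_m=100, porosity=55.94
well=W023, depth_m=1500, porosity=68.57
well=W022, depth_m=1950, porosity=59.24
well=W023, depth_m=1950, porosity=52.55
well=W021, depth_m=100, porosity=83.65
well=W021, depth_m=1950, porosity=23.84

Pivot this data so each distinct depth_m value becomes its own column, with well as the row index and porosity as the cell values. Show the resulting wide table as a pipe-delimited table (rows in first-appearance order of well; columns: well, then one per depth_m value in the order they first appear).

| well | 1500 | 100 | 1950 |
| W022 | 0.56 | 55.94 | 59.24 |
| W023 | 68.57 | 16.49 | 52.55 |
| W021 | 32.55 | 83.65 | 23.84 |

Columns: well plus the 3 distinct depth_m values (1500, 100, 1950).
For example, row W022 column 1500 takes porosity=0.56 from the long row (W022, 1500).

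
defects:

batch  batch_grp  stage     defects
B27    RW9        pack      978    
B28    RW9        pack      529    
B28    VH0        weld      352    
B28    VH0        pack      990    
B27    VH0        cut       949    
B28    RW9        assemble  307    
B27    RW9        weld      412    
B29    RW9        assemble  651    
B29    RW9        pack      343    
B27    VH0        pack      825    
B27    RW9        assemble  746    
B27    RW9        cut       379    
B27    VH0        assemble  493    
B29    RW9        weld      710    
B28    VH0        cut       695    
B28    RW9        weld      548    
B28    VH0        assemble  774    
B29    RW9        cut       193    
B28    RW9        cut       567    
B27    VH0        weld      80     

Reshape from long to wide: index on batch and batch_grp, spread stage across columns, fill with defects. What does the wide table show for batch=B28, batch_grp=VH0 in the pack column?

Wide layout: rows indexed by batch and batch_grp, columns are the 4 distinct stage values (pack, weld, cut, assemble).
Cell (batch=B28, batch_grp=VH0, stage=pack) draws from the long row where batch=B28, batch_grp=VH0 and stage=pack, which has defects=990.

990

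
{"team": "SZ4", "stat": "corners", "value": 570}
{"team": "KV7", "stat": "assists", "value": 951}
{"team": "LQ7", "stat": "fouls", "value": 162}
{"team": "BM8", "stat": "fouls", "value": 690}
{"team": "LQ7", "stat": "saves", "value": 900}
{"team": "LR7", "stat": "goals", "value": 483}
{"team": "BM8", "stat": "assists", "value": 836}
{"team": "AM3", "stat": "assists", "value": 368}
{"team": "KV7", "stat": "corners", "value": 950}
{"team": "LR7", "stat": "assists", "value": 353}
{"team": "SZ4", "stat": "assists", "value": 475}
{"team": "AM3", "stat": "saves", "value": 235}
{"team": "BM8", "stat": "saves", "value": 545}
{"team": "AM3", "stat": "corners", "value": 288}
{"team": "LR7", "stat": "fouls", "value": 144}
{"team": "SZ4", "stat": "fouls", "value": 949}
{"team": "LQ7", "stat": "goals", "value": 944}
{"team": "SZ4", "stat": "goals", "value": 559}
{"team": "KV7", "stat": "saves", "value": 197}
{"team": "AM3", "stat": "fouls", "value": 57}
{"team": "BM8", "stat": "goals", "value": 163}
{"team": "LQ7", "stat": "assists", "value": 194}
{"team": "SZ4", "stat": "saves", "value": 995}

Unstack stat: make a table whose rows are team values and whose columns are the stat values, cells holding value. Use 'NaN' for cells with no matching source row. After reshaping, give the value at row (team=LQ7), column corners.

NaN

No long-format row has team=LQ7 and stat=corners, so the cell is NaN.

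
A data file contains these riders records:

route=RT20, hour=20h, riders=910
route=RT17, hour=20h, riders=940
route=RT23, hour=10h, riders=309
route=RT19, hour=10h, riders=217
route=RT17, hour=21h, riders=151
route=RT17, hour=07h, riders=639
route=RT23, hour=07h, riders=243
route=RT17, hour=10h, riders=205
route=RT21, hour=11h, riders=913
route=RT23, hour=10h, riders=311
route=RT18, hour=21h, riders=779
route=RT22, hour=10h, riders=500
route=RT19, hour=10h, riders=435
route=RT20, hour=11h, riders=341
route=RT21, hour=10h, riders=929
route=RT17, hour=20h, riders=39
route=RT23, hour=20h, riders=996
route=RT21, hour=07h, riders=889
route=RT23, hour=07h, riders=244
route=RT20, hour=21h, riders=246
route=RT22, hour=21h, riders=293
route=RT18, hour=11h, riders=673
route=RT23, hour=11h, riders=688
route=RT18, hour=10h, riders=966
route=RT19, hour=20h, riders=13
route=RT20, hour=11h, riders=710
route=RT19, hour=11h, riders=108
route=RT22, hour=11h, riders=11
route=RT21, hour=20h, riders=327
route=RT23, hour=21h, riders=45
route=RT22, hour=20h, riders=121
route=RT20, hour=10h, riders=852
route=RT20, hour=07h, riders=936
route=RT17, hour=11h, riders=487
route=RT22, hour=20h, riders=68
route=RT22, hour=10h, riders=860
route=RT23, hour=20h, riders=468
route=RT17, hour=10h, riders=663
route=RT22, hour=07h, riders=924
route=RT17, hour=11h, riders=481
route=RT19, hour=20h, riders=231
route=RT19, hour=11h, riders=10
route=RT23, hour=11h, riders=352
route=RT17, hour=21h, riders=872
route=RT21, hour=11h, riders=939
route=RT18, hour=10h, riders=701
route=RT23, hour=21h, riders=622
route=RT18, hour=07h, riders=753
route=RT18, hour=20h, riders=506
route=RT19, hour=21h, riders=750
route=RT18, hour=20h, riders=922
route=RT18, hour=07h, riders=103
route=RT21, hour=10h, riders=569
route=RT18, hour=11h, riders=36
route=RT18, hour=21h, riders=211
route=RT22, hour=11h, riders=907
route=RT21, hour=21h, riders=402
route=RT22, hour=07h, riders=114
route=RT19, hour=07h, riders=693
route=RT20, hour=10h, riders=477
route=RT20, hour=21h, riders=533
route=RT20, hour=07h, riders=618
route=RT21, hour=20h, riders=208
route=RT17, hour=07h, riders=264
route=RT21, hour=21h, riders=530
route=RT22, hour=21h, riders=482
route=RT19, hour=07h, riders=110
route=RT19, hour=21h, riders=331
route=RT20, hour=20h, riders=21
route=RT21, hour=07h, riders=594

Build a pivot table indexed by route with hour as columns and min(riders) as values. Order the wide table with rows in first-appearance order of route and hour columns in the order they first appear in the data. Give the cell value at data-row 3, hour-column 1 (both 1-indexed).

With rows in first-appearance order of route, row 3 is route=RT23. hour columns in first-appearance order: 20h, 10h, 21h, 07h, 11h; column 1 is 20h.
Long rows with route=RT23, hour=20h: min(996, 468) = 468.

468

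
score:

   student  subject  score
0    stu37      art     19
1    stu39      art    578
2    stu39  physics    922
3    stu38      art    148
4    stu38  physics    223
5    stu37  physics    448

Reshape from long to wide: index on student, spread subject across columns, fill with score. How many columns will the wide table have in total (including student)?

1 column for student plus 2 distinct subject values → 3 columns.

3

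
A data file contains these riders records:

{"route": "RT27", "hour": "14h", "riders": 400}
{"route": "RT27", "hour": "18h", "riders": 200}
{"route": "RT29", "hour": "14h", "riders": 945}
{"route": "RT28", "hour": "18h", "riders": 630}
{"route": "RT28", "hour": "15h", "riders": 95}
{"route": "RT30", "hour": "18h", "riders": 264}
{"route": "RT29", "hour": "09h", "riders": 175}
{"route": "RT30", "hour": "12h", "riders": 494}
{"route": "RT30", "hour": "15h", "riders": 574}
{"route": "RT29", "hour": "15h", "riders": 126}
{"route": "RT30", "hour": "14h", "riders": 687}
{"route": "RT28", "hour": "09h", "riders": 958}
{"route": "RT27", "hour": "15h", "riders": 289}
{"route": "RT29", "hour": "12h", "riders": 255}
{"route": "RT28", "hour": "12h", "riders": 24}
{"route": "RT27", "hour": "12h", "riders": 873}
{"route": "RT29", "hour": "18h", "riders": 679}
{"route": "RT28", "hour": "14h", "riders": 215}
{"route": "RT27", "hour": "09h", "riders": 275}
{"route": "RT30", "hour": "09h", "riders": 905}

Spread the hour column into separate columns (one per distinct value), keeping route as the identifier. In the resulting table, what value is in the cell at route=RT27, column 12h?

873

Wide layout: rows indexed by route, columns are the 5 distinct hour values (14h, 18h, 15h, 09h, 12h).
Cell (route=RT27, hour=12h) draws from the long row where route=RT27 and hour=12h, which has riders=873.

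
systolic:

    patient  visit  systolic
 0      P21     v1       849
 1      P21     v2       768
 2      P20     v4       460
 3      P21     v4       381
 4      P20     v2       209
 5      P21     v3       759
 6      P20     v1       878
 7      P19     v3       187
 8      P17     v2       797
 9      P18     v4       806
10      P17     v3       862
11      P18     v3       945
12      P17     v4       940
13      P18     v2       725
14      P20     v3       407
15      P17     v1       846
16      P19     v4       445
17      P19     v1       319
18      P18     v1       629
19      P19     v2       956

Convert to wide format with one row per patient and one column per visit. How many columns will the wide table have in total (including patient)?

1 column for patient plus 4 distinct visit values → 5 columns.

5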